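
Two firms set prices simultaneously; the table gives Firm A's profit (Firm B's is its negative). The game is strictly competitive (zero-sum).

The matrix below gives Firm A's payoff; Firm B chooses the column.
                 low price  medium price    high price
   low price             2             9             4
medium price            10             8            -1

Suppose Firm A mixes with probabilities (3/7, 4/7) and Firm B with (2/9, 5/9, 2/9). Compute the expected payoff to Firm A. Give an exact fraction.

Against (2/9, 5/9, 2/9), each row's expected payoff is low price: 19/3; medium price: 58/9.
Taking the (3/7, 4/7)-weighted average: (3/7)·(19/3) + (4/7)·(58/9) = 403/63.

403/63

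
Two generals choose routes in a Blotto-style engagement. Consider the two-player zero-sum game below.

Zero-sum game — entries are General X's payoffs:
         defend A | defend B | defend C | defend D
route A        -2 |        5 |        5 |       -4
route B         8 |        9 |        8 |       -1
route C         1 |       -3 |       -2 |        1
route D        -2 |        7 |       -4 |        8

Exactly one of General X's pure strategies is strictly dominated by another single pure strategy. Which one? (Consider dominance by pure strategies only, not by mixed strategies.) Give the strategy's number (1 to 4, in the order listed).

1

Compare route A with route B: 8 > -2, 9 > 5, 8 > 5, -1 > -4.
So route B strictly dominates route A for General X; route A is strictly dominated.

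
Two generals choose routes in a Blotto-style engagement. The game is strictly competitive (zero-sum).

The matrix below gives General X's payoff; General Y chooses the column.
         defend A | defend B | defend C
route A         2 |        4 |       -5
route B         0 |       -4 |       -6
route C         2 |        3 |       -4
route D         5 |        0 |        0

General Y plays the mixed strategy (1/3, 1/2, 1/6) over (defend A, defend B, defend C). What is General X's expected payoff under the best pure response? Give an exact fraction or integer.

route A: (2)·(1/3) + (4)·(1/2) + (-5)·(1/6) = 11/6.
route B: (0)·(1/3) + (-4)·(1/2) + (-6)·(1/6) = -3.
route C: (2)·(1/3) + (3)·(1/2) + (-4)·(1/6) = 3/2.
route D: (5)·(1/3) + (0)·(1/2) + (0)·(1/6) = 5/3.
The best pure response is route A with expected payoff 11/6.

11/6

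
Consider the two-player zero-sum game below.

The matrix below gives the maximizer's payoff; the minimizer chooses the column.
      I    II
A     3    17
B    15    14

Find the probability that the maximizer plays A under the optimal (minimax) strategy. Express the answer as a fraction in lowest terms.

1/15

Row minima are 3 and 14, so the maximizer's maximin is 14; column maxima are 15 and 17, so the minimizer's minimax is 15. These differ, so the equilibrium is in mixed strategies.
Let the maximizer play A with probability p. The minimizer is indifferent when 3p + 15(1−p) = 17p + 14(1−p), giving p = 1/15.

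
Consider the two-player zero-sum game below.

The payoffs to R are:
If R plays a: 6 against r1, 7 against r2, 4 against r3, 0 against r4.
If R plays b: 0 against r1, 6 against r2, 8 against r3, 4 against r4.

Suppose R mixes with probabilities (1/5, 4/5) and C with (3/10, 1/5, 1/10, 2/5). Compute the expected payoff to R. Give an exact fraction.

18/5

Against (3/10, 1/5, 1/10, 2/5), each row's expected payoff is a: 18/5; b: 18/5.
Taking the (1/5, 4/5)-weighted average: (1/5)·(18/5) + (4/5)·(18/5) = 18/5.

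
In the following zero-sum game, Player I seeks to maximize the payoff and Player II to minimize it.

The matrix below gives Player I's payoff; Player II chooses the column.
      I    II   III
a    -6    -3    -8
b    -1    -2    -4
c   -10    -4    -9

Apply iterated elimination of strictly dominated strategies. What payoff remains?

Row a is strictly dominated by row b (-1>-6, -2>-3, -4>-8); eliminate a.
Column II is strictly dominated by III for Player II (-4<-2, -9<-4); eliminate II.
Row c is strictly dominated by row b (-1>-10, -4>-9); eliminate c.
Column I is strictly dominated by III for Player II (-4<-1); eliminate I.
Only (b, III) remains, with payoff -4.

-4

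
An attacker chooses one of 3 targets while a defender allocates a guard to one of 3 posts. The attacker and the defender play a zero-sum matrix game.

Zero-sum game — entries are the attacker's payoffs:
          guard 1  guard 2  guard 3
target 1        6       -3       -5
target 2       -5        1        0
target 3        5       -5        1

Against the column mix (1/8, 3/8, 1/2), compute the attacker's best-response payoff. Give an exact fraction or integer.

-1/4

target 1: (6)·(1/8) + (-3)·(3/8) + (-5)·(1/2) = -23/8.
target 2: (-5)·(1/8) + (1)·(3/8) + (0)·(1/2) = -1/4.
target 3: (5)·(1/8) + (-5)·(3/8) + (1)·(1/2) = -3/4.
The best pure response is target 2 with expected payoff -1/4.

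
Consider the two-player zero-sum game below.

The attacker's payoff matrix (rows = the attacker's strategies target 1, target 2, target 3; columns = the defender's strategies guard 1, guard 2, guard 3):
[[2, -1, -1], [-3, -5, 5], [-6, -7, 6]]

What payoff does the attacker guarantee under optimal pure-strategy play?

-1

Row minima: -1, -5, -7 → the attacker's maximin is -1.
Column maxima: 2, -1, 6 → the defender's minimax is -1.
They coincide at (target 1, guard 2), so the value is -1.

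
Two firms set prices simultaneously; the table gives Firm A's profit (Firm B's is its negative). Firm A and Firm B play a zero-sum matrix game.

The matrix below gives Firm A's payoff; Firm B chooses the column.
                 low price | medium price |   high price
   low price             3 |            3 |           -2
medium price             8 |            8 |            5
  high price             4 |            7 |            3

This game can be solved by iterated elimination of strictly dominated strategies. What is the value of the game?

Column medium price is strictly dominated by high price for Firm B (-2<3, 5<8, 3<7); eliminate medium price.
Row low price is strictly dominated by row medium price (8>3, 5>-2); eliminate low price.
Row high price is strictly dominated by row medium price (8>4, 5>3); eliminate high price.
Column low price is strictly dominated by high price for Firm B (5<8); eliminate low price.
Only (medium price, high price) remains, with payoff 5.

5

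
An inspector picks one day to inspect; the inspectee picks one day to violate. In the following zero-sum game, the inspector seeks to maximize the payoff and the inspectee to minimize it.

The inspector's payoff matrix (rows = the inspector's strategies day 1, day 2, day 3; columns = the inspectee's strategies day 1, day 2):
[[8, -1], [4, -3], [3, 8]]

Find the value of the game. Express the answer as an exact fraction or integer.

67/14

Row day 2 is strictly dominated by row day 1, so the inspector never plays it.
The remaining 2×2 game on (day 1, day 3) × (day 1, day 2) has no saddle point. Let the inspector play day 1 with probability p; indifference gives 8p + 3(1−p) = −p + 8(1−p), so p = 5/14.
Similarly the inspectee's optimal q on day 1 is 9/14, and the value is 8·(9/14) + (-1)·(5/14) = 67/14.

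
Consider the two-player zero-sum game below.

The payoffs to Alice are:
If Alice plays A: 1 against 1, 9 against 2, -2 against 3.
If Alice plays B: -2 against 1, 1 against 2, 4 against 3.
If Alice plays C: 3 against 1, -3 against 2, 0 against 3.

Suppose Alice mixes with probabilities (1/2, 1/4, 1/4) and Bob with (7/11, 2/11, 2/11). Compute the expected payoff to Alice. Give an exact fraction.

53/44

Against (7/11, 2/11, 2/11), each row's expected payoff is A: 21/11; B: -4/11; C: 15/11.
Taking the (1/2, 1/4, 1/4)-weighted average: (1/2)·(21/11) + (1/4)·(-4/11) + (1/4)·(15/11) = 53/44.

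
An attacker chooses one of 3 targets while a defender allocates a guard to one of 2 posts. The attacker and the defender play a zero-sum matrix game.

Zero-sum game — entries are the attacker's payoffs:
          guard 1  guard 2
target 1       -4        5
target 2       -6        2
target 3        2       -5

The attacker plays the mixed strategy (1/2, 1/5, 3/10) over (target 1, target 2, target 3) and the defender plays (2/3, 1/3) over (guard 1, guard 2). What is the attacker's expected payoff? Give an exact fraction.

-19/15

Against (2/3, 1/3), each row's expected payoff is target 1: -1; target 2: -10/3; target 3: -1/3.
Taking the (1/2, 1/5, 3/10)-weighted average: (1/2)·(-1) + (1/5)·(-10/3) + (3/10)·(-1/3) = -19/15.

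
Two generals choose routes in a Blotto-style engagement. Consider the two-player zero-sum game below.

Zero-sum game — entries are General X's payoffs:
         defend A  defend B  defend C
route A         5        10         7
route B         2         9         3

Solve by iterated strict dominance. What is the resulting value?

5

Column defend B is strictly dominated by defend A for General Y (5<10, 2<9); eliminate defend B.
Column defend C is strictly dominated by defend A for General Y (5<7, 2<3); eliminate defend C.
Row route B is strictly dominated by row route A (5>2); eliminate route B.
Only (route A, defend A) remains, with payoff 5.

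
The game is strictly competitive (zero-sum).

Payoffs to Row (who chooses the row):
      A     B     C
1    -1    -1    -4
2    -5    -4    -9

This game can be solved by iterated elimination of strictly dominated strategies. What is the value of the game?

Row 2 is strictly dominated by row 1 (-1>-5, -1>-4, -4>-9); eliminate 2.
Column A is strictly dominated by C for Column (-4<-1); eliminate A.
Column B is strictly dominated by C for Column (-4<-1); eliminate B.
Only (1, C) remains, with payoff -4.

-4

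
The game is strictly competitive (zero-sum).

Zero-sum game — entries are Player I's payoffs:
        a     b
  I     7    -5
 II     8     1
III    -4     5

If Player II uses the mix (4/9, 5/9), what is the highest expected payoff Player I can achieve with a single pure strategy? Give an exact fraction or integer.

37/9

I: (7)·(4/9) + (-5)·(5/9) = 1/3.
II: (8)·(4/9) + (1)·(5/9) = 37/9.
III: (-4)·(4/9) + (5)·(5/9) = 1.
The best pure response is II with expected payoff 37/9.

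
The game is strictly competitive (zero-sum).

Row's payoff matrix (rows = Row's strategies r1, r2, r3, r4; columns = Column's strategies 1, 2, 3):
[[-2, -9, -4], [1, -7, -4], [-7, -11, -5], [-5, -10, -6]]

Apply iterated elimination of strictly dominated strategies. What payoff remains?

-7

Row r3 is strictly dominated by row r1 (-2>-7, -9>-11, -4>-5); eliminate r3.
Column 3 is strictly dominated by 2 for Column (-9<-4, -7<-4, -10<-6); eliminate 3.
Row r1 is strictly dominated by row r2 (1>-2, -7>-9); eliminate r1.
Column 1 is strictly dominated by 2 for Column (-7<1, -10<-5); eliminate 1.
Row r4 is strictly dominated by row r2 (-7>-10); eliminate r4.
Only (r2, 2) remains, with payoff -7.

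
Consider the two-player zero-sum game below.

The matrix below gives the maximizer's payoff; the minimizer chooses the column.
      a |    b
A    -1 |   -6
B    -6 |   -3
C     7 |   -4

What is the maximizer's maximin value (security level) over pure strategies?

-4

The worst-case payoff for each row is A: -6, B: -6, C: -4.
The best of these is -4.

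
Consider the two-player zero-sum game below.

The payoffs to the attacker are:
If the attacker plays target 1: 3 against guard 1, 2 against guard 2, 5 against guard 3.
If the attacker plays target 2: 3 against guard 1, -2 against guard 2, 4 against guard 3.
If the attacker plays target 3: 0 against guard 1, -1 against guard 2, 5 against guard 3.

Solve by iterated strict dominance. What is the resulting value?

2

Column guard 1 is strictly dominated by guard 2 for the defender (2<3, -2<3, -1<0); eliminate guard 1.
Row target 2 is strictly dominated by row target 1 (2>-2, 5>4); eliminate target 2.
Column guard 3 is strictly dominated by guard 2 for the defender (2<5, -1<5); eliminate guard 3.
Row target 3 is strictly dominated by row target 1 (2>-1); eliminate target 3.
Only (target 1, guard 2) remains, with payoff 2.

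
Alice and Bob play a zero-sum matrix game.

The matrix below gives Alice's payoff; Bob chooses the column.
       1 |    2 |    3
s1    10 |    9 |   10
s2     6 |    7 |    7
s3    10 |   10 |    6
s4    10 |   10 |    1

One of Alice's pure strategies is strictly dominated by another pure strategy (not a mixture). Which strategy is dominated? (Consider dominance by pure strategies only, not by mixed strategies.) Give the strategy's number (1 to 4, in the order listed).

2

Compare s2 with s1: 10 > 6, 9 > 7, 10 > 7.
So s1 strictly dominates s2 for Alice; s2 is strictly dominated.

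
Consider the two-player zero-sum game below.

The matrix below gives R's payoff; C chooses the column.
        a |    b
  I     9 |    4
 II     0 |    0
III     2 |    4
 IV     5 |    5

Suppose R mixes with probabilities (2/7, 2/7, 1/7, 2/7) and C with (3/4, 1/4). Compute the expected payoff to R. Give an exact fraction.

Against (3/4, 1/4), each row's expected payoff is I: 31/4; II: 0; III: 5/2; IV: 5.
Taking the (2/7, 2/7, 1/7, 2/7)-weighted average: (2/7)·(31/4) + (2/7)·(0) + (1/7)·(5/2) + (2/7)·(5) = 4.

4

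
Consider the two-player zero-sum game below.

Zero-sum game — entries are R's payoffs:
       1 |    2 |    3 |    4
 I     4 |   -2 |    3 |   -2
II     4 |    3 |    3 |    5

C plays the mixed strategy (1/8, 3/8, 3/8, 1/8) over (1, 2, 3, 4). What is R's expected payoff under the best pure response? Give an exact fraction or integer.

I: (4)·(1/8) + (-2)·(3/8) + (3)·(3/8) + (-2)·(1/8) = 5/8.
II: (4)·(1/8) + (3)·(3/8) + (3)·(3/8) + (5)·(1/8) = 27/8.
The best pure response is II with expected payoff 27/8.

27/8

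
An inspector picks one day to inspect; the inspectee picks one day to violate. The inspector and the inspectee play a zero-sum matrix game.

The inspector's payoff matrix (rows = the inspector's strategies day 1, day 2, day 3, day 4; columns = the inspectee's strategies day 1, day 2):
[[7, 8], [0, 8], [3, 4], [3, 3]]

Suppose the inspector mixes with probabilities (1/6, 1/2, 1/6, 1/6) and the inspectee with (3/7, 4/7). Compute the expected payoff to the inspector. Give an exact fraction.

Against (3/7, 4/7), each row's expected payoff is day 1: 53/7; day 2: 32/7; day 3: 25/7; day 4: 3.
Taking the (1/6, 1/2, 1/6, 1/6)-weighted average: (1/6)·(53/7) + (1/2)·(32/7) + (1/6)·(25/7) + (1/6)·(3) = 65/14.

65/14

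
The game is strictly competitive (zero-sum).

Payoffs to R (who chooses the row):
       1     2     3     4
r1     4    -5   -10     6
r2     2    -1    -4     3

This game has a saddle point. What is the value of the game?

-4

Row minima: -10, -4 → R's maximin is -4.
Column maxima: 4, -1, -4, 6 → C's minimax is -4.
They coincide at (r2, 3), so the value is -4.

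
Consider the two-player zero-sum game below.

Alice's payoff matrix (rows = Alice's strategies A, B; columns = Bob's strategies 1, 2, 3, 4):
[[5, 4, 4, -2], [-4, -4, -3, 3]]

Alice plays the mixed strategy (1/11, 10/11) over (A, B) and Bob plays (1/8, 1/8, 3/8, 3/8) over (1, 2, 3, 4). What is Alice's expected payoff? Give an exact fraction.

-65/88

Against (1/8, 1/8, 3/8, 3/8), each row's expected payoff is A: 15/8; B: -1.
Taking the (1/11, 10/11)-weighted average: (1/11)·(15/8) + (10/11)·(-1) = -65/88.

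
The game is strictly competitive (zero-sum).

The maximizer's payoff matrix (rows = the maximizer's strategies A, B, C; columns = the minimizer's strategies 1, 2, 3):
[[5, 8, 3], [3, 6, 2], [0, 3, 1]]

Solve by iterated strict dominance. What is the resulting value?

Column 2 is strictly dominated by 1 for the minimizer (5<8, 3<6, 0<3); eliminate 2.
Row B is strictly dominated by row A (5>3, 3>2); eliminate B.
Row C is strictly dominated by row A (5>0, 3>1); eliminate C.
Column 1 is strictly dominated by 3 for the minimizer (3<5); eliminate 1.
Only (A, 3) remains, with payoff 3.

3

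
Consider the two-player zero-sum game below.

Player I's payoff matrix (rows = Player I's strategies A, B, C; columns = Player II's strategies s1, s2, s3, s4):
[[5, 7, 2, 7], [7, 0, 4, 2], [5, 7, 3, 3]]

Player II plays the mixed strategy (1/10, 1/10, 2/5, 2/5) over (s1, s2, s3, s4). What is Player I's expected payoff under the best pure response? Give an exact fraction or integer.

A: (5)·(1/10) + (7)·(1/10) + (2)·(2/5) + (7)·(2/5) = 24/5.
B: (7)·(1/10) + (0)·(1/10) + (4)·(2/5) + (2)·(2/5) = 31/10.
C: (5)·(1/10) + (7)·(1/10) + (3)·(2/5) + (3)·(2/5) = 18/5.
The best pure response is A with expected payoff 24/5.

24/5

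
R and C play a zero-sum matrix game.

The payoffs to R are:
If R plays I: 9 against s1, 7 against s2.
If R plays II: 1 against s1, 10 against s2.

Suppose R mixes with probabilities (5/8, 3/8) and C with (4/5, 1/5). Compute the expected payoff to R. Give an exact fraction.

Against (4/5, 1/5), each row's expected payoff is I: 43/5; II: 14/5.
Taking the (5/8, 3/8)-weighted average: (5/8)·(43/5) + (3/8)·(14/5) = 257/40.

257/40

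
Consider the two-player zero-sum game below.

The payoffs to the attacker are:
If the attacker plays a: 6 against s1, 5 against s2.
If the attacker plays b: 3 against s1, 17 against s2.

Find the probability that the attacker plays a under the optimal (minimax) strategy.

14/15

Row minima are 5 and 3, so the attacker's maximin is 5; column maxima are 6 and 17, so the defender's minimax is 6. These differ, so the equilibrium is in mixed strategies.
Let the attacker play a with probability p. The defender is indifferent when 6p + 3(1−p) = 5p + 17(1−p), giving p = 14/15.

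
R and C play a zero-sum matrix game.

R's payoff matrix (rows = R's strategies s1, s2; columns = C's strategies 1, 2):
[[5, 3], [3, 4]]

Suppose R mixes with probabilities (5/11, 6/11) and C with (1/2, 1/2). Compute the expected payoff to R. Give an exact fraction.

41/11

Against (1/2, 1/2), each row's expected payoff is s1: 4; s2: 7/2.
Taking the (5/11, 6/11)-weighted average: (5/11)·(4) + (6/11)·(7/2) = 41/11.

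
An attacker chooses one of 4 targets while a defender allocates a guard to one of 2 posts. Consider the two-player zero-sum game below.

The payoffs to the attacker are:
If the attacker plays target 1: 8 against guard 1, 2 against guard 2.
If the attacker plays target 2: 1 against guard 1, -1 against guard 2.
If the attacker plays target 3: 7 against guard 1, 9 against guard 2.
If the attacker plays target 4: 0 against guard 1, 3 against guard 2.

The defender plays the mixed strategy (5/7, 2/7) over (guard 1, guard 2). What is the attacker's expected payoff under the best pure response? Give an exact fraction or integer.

53/7

target 1: (8)·(5/7) + (2)·(2/7) = 44/7.
target 2: (1)·(5/7) + (-1)·(2/7) = 3/7.
target 3: (7)·(5/7) + (9)·(2/7) = 53/7.
target 4: (0)·(5/7) + (3)·(2/7) = 6/7.
The best pure response is target 3 with expected payoff 53/7.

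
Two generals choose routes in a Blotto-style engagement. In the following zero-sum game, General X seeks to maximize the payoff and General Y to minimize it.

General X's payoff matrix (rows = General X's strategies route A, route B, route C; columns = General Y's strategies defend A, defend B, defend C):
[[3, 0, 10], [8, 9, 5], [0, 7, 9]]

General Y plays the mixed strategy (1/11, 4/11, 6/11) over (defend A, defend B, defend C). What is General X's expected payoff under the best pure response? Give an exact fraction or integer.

route A: (3)·(1/11) + (0)·(4/11) + (10)·(6/11) = 63/11.
route B: (8)·(1/11) + (9)·(4/11) + (5)·(6/11) = 74/11.
route C: (0)·(1/11) + (7)·(4/11) + (9)·(6/11) = 82/11.
The best pure response is route C with expected payoff 82/11.

82/11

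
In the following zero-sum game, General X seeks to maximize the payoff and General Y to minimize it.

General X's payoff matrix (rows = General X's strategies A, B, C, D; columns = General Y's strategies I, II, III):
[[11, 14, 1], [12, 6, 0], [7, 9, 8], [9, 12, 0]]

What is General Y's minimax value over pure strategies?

The worst case (largest entry) in each column is I: 12, II: 14, III: 8.
The best (smallest) of these is 8.

8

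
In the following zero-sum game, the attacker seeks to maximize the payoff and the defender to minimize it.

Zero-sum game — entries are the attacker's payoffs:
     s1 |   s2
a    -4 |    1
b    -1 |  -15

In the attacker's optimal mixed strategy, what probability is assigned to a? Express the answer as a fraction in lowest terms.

Row minima are -4 and -15, so the attacker's maximin is -4; column maxima are -1 and 1, so the defender's minimax is -1. These differ, so the equilibrium is in mixed strategies.
Let the attacker play a with probability p. The defender is indifferent when −4p − (1−p) = p − 15(1−p), giving p = 14/19.

14/19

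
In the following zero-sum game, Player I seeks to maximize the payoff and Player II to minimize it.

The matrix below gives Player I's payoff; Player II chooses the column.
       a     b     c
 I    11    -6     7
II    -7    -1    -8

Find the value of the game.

-11/4

Column a is strictly dominated by c for Player II (it gives Player I more in every row).
The remaining 2×2 game on (I, II) × (b, c) has no saddle point. Let Player I play I with probability p; indifference gives −6p − (1−p) = 7p − 8(1−p), so p = 7/20.
Similarly Player II's optimal q on b is 3/4, and the value is -6·(3/4) + (7)·(1/4) = -11/4.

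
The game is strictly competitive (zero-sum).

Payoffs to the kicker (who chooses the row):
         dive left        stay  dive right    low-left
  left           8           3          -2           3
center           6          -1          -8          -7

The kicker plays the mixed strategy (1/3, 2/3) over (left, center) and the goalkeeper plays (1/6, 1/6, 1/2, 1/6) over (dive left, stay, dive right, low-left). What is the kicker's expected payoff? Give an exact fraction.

-22/9

Against (1/6, 1/6, 1/2, 1/6), each row's expected payoff is left: 4/3; center: -13/3.
Taking the (1/3, 2/3)-weighted average: (1/3)·(4/3) + (2/3)·(-13/3) = -22/9.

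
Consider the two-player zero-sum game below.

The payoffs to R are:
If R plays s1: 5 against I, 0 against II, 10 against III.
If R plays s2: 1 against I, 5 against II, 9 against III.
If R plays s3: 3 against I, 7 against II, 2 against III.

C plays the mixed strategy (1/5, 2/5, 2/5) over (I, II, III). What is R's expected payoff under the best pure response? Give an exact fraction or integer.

s1: (5)·(1/5) + (0)·(2/5) + (10)·(2/5) = 5.
s2: (1)·(1/5) + (5)·(2/5) + (9)·(2/5) = 29/5.
s3: (3)·(1/5) + (7)·(2/5) + (2)·(2/5) = 21/5.
The best pure response is s2 with expected payoff 29/5.

29/5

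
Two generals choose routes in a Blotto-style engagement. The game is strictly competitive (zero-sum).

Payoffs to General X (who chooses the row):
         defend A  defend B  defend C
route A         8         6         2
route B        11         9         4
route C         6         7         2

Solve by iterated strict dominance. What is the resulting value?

Column defend B is strictly dominated by defend C for General Y (2<6, 4<9, 2<7); eliminate defend B.
Column defend A is strictly dominated by defend C for General Y (2<8, 4<11, 2<6); eliminate defend A.
Row route C is strictly dominated by row route B (4>2); eliminate route C.
Row route A is strictly dominated by row route B (4>2); eliminate route A.
Only (route B, defend C) remains, with payoff 4.

4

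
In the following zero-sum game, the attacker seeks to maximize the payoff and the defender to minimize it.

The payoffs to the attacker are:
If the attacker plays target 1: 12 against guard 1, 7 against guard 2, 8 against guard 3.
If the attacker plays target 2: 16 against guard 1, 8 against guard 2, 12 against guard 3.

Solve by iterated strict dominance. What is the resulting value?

8

Column guard 3 is strictly dominated by guard 2 for the defender (7<8, 8<12); eliminate guard 3.
Column guard 1 is strictly dominated by guard 2 for the defender (7<12, 8<16); eliminate guard 1.
Row target 1 is strictly dominated by row target 2 (8>7); eliminate target 1.
Only (target 2, guard 2) remains, with payoff 8.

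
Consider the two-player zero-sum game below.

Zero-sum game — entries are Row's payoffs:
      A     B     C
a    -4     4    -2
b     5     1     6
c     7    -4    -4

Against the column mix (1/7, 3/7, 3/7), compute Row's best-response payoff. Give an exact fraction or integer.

a: (-4)·(1/7) + (4)·(3/7) + (-2)·(3/7) = 2/7.
b: (5)·(1/7) + (1)·(3/7) + (6)·(3/7) = 26/7.
c: (7)·(1/7) + (-4)·(3/7) + (-4)·(3/7) = -17/7.
The best pure response is b with expected payoff 26/7.

26/7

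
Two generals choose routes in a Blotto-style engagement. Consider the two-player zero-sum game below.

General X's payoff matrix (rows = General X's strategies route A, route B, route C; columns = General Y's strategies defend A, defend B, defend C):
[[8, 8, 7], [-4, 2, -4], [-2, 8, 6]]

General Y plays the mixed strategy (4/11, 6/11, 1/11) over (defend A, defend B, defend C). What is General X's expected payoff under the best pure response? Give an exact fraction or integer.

87/11

route A: (8)·(4/11) + (8)·(6/11) + (7)·(1/11) = 87/11.
route B: (-4)·(4/11) + (2)·(6/11) + (-4)·(1/11) = -8/11.
route C: (-2)·(4/11) + (8)·(6/11) + (6)·(1/11) = 46/11.
The best pure response is route A with expected payoff 87/11.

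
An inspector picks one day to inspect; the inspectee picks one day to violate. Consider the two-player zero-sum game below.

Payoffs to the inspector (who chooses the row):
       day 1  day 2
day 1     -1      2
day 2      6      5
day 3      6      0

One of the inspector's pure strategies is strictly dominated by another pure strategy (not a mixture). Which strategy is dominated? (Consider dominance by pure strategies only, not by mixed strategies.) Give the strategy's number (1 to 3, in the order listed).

1

Compare day 1 with day 2: 6 > -1, 5 > 2.
So day 2 strictly dominates day 1 for the inspector; day 1 is strictly dominated.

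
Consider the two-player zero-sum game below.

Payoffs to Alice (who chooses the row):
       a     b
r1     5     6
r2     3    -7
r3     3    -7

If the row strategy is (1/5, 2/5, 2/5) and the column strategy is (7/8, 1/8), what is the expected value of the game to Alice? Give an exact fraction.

97/40

Against (7/8, 1/8), each row's expected payoff is r1: 41/8; r2: 7/4; r3: 7/4.
Taking the (1/5, 2/5, 2/5)-weighted average: (1/5)·(41/8) + (2/5)·(7/4) + (2/5)·(7/4) = 97/40.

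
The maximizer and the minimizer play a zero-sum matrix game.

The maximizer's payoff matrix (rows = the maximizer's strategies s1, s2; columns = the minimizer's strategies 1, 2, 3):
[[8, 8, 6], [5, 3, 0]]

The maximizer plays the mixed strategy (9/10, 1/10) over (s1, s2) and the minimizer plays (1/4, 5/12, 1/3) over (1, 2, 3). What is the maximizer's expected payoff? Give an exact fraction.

Against (1/4, 5/12, 1/3), each row's expected payoff is s1: 22/3; s2: 5/2.
Taking the (9/10, 1/10)-weighted average: (9/10)·(22/3) + (1/10)·(5/2) = 137/20.

137/20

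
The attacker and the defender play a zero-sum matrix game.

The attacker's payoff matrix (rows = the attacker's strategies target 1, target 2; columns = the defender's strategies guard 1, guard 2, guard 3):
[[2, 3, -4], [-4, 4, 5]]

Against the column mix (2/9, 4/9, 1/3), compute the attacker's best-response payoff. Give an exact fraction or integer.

target 1: (2)·(2/9) + (3)·(4/9) + (-4)·(1/3) = 4/9.
target 2: (-4)·(2/9) + (4)·(4/9) + (5)·(1/3) = 23/9.
The best pure response is target 2 with expected payoff 23/9.

23/9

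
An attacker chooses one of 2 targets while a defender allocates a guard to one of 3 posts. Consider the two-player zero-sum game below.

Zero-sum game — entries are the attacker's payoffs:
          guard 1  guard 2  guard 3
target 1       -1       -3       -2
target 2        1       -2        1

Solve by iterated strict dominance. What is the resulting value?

Row target 1 is strictly dominated by row target 2 (1>-1, -2>-3, 1>-2); eliminate target 1.
Column guard 1 is strictly dominated by guard 2 for the defender (-2<1); eliminate guard 1.
Column guard 3 is strictly dominated by guard 2 for the defender (-2<1); eliminate guard 3.
Only (target 2, guard 2) remains, with payoff -2.

-2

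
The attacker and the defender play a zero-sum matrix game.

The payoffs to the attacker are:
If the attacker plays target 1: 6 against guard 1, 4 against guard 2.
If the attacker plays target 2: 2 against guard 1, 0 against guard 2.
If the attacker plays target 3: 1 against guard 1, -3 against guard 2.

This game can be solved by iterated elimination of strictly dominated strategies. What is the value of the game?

4

Row target 3 is strictly dominated by row target 1 (6>1, 4>-3); eliminate target 3.
Column guard 1 is strictly dominated by guard 2 for the defender (4<6, 0<2); eliminate guard 1.
Row target 2 is strictly dominated by row target 1 (4>0); eliminate target 2.
Only (target 1, guard 2) remains, with payoff 4.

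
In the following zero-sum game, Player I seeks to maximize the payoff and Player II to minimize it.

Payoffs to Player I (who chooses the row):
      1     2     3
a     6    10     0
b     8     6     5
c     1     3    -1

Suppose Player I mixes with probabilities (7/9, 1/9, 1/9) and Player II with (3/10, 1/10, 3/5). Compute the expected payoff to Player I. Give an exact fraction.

128/45

Against (3/10, 1/10, 3/5), each row's expected payoff is a: 14/5; b: 6; c: 0.
Taking the (7/9, 1/9, 1/9)-weighted average: (7/9)·(14/5) + (1/9)·(6) + (1/9)·(0) = 128/45.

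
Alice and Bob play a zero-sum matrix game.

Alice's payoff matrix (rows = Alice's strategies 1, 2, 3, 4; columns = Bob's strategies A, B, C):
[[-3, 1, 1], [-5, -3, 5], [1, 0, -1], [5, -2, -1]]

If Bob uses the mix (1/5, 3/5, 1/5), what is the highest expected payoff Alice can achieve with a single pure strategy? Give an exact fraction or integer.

1: (-3)·(1/5) + (1)·(3/5) + (1)·(1/5) = 1/5.
2: (-5)·(1/5) + (-3)·(3/5) + (5)·(1/5) = -9/5.
3: (1)·(1/5) + (0)·(3/5) + (-1)·(1/5) = 0.
4: (5)·(1/5) + (-2)·(3/5) + (-1)·(1/5) = -2/5.
The best pure response is 1 with expected payoff 1/5.

1/5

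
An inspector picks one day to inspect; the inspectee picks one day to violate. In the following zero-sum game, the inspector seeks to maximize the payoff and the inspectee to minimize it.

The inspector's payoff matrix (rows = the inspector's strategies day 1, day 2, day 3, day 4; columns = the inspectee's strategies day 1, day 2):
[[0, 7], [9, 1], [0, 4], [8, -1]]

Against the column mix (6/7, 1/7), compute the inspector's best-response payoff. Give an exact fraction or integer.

55/7

day 1: (0)·(6/7) + (7)·(1/7) = 1.
day 2: (9)·(6/7) + (1)·(1/7) = 55/7.
day 3: (0)·(6/7) + (4)·(1/7) = 4/7.
day 4: (8)·(6/7) + (-1)·(1/7) = 47/7.
The best pure response is day 2 with expected payoff 55/7.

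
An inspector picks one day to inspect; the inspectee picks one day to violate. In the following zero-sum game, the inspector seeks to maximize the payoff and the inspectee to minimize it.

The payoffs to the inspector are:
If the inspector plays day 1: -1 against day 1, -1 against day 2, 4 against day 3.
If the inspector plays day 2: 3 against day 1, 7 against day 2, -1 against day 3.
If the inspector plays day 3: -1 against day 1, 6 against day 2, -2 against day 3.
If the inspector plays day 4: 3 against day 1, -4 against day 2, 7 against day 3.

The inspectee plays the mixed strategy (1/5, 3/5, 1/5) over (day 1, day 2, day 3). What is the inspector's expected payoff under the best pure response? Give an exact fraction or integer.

day 1: (-1)·(1/5) + (-1)·(3/5) + (4)·(1/5) = 0.
day 2: (3)·(1/5) + (7)·(3/5) + (-1)·(1/5) = 23/5.
day 3: (-1)·(1/5) + (6)·(3/5) + (-2)·(1/5) = 3.
day 4: (3)·(1/5) + (-4)·(3/5) + (7)·(1/5) = -2/5.
The best pure response is day 2 with expected payoff 23/5.

23/5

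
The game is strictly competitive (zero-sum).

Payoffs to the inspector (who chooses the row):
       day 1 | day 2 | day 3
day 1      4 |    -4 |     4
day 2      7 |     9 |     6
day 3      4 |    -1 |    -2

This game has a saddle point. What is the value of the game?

6

Row minima: -4, 6, -2 → the inspector's maximin is 6.
Column maxima: 7, 9, 6 → the inspectee's minimax is 6.
They coincide at (day 2, day 3), so the value is 6.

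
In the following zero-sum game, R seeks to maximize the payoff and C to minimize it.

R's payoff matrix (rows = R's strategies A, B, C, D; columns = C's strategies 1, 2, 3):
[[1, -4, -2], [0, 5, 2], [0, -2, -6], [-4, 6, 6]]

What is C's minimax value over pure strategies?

The worst case (largest entry) in each column is 1: 1, 2: 6, 3: 6.
The best (smallest) of these is 1.

1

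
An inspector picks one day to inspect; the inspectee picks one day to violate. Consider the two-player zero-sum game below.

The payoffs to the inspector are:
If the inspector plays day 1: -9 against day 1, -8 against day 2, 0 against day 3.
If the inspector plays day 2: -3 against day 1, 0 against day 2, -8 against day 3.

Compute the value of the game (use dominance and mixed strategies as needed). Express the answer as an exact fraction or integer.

Column day 2 is strictly dominated by day 1 for the inspectee (it gives the inspector more in every row).
The remaining 2×2 game on (day 1, day 2) × (day 1, day 3) has no saddle point. Let the inspector play day 1 with probability p; indifference gives −9p − 3(1−p) = −8(1−p), so p = 5/14.
Similarly the inspectee's optimal q on day 1 is 4/7, and the value is -9·(4/7) + (0)·(3/7) = -36/7.

-36/7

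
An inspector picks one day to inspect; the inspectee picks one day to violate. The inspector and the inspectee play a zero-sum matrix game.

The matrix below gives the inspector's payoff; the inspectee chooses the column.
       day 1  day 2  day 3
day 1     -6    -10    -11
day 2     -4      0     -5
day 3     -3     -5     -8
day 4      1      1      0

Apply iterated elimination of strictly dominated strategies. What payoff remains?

0

Column day 1 is strictly dominated by day 3 for the inspectee (-11<-6, -5<-4, -8<-3, 0<1); eliminate day 1.
Column day 2 is strictly dominated by day 3 for the inspectee (-11<-10, -5<0, -8<-5, 0<1); eliminate day 2.
Row day 1 is strictly dominated by row day 2 (-5>-11); eliminate day 1.
Row day 3 is strictly dominated by row day 2 (-5>-8); eliminate day 3.
Row day 2 is strictly dominated by row day 4 (0>-5); eliminate day 2.
Only (day 4, day 3) remains, with payoff 0.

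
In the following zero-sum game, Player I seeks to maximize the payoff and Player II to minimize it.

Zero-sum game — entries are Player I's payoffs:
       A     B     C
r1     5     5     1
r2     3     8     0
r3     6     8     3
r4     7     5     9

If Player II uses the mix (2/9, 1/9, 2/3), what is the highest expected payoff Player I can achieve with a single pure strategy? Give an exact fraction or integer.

r1: (5)·(2/9) + (5)·(1/9) + (1)·(2/3) = 7/3.
r2: (3)·(2/9) + (8)·(1/9) + (0)·(2/3) = 14/9.
r3: (6)·(2/9) + (8)·(1/9) + (3)·(2/3) = 38/9.
r4: (7)·(2/9) + (5)·(1/9) + (9)·(2/3) = 73/9.
The best pure response is r4 with expected payoff 73/9.

73/9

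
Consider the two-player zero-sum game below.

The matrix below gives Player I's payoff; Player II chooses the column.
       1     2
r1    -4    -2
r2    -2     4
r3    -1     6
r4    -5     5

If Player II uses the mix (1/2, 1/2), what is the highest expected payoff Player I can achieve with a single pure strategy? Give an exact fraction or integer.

5/2

r1: (-4)·(1/2) + (-2)·(1/2) = -3.
r2: (-2)·(1/2) + (4)·(1/2) = 1.
r3: (-1)·(1/2) + (6)·(1/2) = 5/2.
r4: (-5)·(1/2) + (5)·(1/2) = 0.
The best pure response is r3 with expected payoff 5/2.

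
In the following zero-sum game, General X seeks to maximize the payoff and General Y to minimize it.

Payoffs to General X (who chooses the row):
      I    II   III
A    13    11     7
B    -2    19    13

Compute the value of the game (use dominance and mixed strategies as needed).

Column II is strictly dominated by III for General Y (it gives General X more in every row).
The remaining 2×2 game on (A, B) × (I, III) has no saddle point. Let General X play A with probability p; indifference gives 13p − 2(1−p) = 7p + 13(1−p), so p = 5/7.
Similarly General Y's optimal q on I is 2/7, and the value is 13·(2/7) + (7)·(5/7) = 61/7.

61/7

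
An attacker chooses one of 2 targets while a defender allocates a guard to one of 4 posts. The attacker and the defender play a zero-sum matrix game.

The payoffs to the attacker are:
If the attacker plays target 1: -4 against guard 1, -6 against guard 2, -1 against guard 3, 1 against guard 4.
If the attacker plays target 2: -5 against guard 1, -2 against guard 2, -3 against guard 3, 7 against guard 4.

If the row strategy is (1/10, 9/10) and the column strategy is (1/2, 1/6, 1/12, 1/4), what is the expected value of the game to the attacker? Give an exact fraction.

Against (1/2, 1/6, 1/12, 1/4), each row's expected payoff is target 1: -17/6; target 2: -4/3.
Taking the (1/10, 9/10)-weighted average: (1/10)·(-17/6) + (9/10)·(-4/3) = -89/60.

-89/60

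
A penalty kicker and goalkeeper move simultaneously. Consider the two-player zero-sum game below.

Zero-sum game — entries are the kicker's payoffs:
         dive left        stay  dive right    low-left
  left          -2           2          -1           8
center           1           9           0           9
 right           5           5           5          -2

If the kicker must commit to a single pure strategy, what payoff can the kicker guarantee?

0

The worst-case payoff for each row is left: -2, center: 0, right: -2.
The best of these is 0.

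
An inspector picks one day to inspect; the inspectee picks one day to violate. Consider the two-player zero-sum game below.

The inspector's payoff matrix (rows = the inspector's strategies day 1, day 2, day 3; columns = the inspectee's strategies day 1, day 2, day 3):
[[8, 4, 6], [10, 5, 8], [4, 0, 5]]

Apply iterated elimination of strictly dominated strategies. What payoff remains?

5

Column day 3 is strictly dominated by day 2 for the inspectee (4<6, 5<8, 0<5); eliminate day 3.
Row day 3 is strictly dominated by row day 1 (8>4, 4>0); eliminate day 3.
Row day 1 is strictly dominated by row day 2 (10>8, 5>4); eliminate day 1.
Column day 1 is strictly dominated by day 2 for the inspectee (5<10); eliminate day 1.
Only (day 2, day 2) remains, with payoff 5.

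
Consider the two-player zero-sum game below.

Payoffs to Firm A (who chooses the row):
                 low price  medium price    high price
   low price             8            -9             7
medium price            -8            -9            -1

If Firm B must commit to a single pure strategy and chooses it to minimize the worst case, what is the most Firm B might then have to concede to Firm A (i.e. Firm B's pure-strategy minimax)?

The worst case (largest entry) in each column is low price: 8, medium price: -9, high price: 7.
The best (smallest) of these is -9.

-9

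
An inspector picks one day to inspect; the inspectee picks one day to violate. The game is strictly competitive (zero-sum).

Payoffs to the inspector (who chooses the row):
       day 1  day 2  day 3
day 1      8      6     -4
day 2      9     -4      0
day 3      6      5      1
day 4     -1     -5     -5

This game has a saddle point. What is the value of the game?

Row minima: -4, -4, 1, -5 → the inspector's maximin is 1.
Column maxima: 9, 6, 1 → the inspectee's minimax is 1.
They coincide at (day 3, day 3), so the value is 1.

1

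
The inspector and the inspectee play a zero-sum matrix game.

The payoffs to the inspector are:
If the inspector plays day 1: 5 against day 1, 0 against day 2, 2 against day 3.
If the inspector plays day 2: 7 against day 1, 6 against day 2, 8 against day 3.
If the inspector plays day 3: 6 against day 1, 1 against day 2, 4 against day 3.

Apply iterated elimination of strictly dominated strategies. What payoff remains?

Row day 1 is strictly dominated by row day 2 (7>5, 6>0, 8>2); eliminate day 1.
Row day 3 is strictly dominated by row day 2 (7>6, 6>1, 8>4); eliminate day 3.
Column day 3 is strictly dominated by day 1 for the inspectee (7<8); eliminate day 3.
Column day 1 is strictly dominated by day 2 for the inspectee (6<7); eliminate day 1.
Only (day 2, day 2) remains, with payoff 6.

6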